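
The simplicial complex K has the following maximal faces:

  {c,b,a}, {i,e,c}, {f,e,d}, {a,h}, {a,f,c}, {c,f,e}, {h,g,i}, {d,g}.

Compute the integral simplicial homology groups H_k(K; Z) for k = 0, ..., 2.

H_0 ≅ Z,  H_1 ≅ Z^2,  H_2 = 0.

Take the total order a < b < c < d < e < f < g < h < i on the vertex set. Then K (dimension 2) consists of the simplices:

  0-simplices (9): a, b, c, d, e, f, g, h, i
  1-simplices (16): ab, ac, af, ah, bc, ce, cf, ci, de, df, dg, ef, ei, gh, gi, hi
  2-simplices (6): abc, acf, cef, cei, def, ghi

giving chain groups C_0 ≅ Z^9, C_1 ≅ Z^16, C_2 ≅ Z^6.

The boundary map ∂_1: C_1 → C_0 sends each edge [p,q] (with p < q) to q − p.
The resulting 9×16 matrix has rank 8, and its Smith normal form has invariant factors (1,1,1,1,1,1,1,1).

∂_2: C_2 → C_1 maps a triangle to the signed sum of its edges. For instance
  ∂ghi = hi − gi + gh,
  ∂cef = ef − cf + ce.
The resulting 16×6 matrix has rank 6, and its Smith normal form has invariant factors (1,1,1,1,1,1).

Computing H_k = (kernel of ∂_k) / (image of ∂_{k+1}):

  H_0: rank C_0 − rank ∂_1 = 9 − 8 = 1, and the invariant factors of ∂_1 are all 1, so H_0 = Z.
  H_1: rank ker ∂_1 − rank ∂_2 = (16 − 8) − 6 = 2, and the invariant factors of ∂_2 are all 1, so H_1 = Z^2.
  H_2: rank ker ∂_2 − rank ∂_3 = (6 − 6) − 0 = 0, and there is no ∂_3, so H_2 = 0.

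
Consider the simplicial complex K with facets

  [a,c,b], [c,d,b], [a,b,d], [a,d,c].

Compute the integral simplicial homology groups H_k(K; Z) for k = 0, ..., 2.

We work with the vertex ordering a < b < c < d. The simplices of K, each written with vertices in increasing order, are:

  0-simplices (4): a, b, c, d
  1-simplices (6): ab, ac, ad, bc, bd, cd
  2-simplices (4): abc, abd, acd, bcd

so the chain groups are C_0 ≅ Z^4, C_1 ≅ Z^6, C_2 ≅ Z^4.

Boundary ∂_1: C_1 → C_0 is given by ∂[p,q] = [q] − [p]. For instance
  ∂ab = b − a.
The resulting 4×6 matrix has rank 3, and its Smith normal form has invariant factors (1,1,1).

The boundary map ∂_2: C_2 → C_1 sends each 2-simplex [p,q,r] to [q,r] − [p,r] + [p,q]. For instance
  ∂abc = bc − ac + ab,
  ∂abd = bd − ad + ab.
The 6×4 boundary matrix has rank 3 and Smith normal form diag(1,1,1).

Now H_k = ker ∂_k / im ∂_{k+1}, so:

  H_0: rank C_0 − rank ∂_1 = 4 − 3 = 1, and the invariant factors of ∂_1 are all 1, so H_0 ≅ Z.
  H_1: rank ker ∂_1 − rank ∂_2 = (6 − 3) − 3 = 0, and the invariant factors of ∂_2 are all 1, so H_1 ≅ 0.
  H_2: rank ker ∂_2 − rank ∂_3 = (4 − 3) − 0 = 1, and there is no ∂_3, so H_2 ≅ Z.

As a check, the Euler characteristic is 4 − 6 + 4 = 2, which agrees with 1 − 0 + 1 = 2.
(K is a triangulation of the 2-sphere S^2.)

H_0 ≅ Z,  H_1 = 0,  H_2 ≅ Z.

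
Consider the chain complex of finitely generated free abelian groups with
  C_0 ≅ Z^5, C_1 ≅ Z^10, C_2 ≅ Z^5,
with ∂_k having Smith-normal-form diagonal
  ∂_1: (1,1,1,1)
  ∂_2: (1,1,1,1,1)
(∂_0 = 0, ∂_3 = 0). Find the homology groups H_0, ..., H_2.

H_0: b_0 = 5 − 0 − 4 = 1; torsion from ∂_1 factors > 1: none. So H_0 ≅ Z.
H_1: b_1 = 10 − 4 − 5 = 1; torsion from ∂_2 factors > 1: none. So H_1 ≅ Z.
H_2: b_2 = 5 − 5 − 0 = 0; torsion from ∂_3 factors > 1: none. So H_2 ≅ 0.

H_0 ≅ Z,  H_1 ≅ Z,  H_2 = 0.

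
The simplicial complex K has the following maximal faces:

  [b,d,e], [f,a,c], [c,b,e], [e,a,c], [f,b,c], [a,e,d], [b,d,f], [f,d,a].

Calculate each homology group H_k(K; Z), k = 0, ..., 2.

H_0 = Z,  H_1 = 0,  H_2 = Z.

We work with the vertex ordering a < b < c < d < e < f. The simplices of K, each written with vertices in increasing order, are:

  0-simplices (6): a, b, c, d, e, f
  1-simplices (12): ac, ad, ae, af, bc, bd, be, bf, ce, cf, de, df
  2-simplices (8): ace, acf, ade, adf, bce, bcf, bde, bdf

so the chain groups are C_0 ≅ Z^6, C_1 ≅ Z^12, C_2 ≅ Z^8.

The boundary map ∂_1: C_1 → C_0 is given by ∂[p,q] = [q] − [p].
The 6×12 boundary matrix has rank 5 and Smith normal form diag(1,1,1,1,1).

∂_2: C_2 → C_1 maps a triangle to the signed sum of its edges. For instance
  ∂ace = ce − ae + ac,
  ∂bde = de − be + bd.
The resulting 12×8 matrix has rank 7, and its Smith normal form has invariant factors (1,1,1,1,1,1,1).

Reading off H_k = ker ∂_k / im ∂_{k+1}:

  H_0: rank C_0 − rank ∂_1 = 6 − 5 = 1, and the invariant factors of ∂_1 are all 1, so H_0 = Z.
  H_1: rank ker ∂_1 − rank ∂_2 = (12 − 5) − 7 = 0, and the invariant factors of ∂_2 are all 1, so H_1 = 0.
  H_2: rank ker ∂_2 − rank ∂_3 = (8 − 7) − 0 = 1, and there is no ∂_3, so H_2 = Z.

As a check, the Euler characteristic is 6 − 12 + 8 = 2, which agrees with 1 − 0 + 1 = 2.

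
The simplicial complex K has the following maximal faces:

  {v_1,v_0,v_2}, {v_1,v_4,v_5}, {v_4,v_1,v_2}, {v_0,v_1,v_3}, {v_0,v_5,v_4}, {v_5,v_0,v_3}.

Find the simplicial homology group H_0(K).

Order the vertices as v_0 < v_1 < v_2 < v_3 < v_4 < v_5. Listing each simplex with vertices in this order, K has dimension 2 with simplices:

  0-simplices (6): [v_0], [v_1], [v_2], [v_3], [v_4], [v_5]
  1-simplices (12): [v_0,v_1], [v_0,v_2], [v_0,v_3], [v_0,v_4], [v_0,v_5], [v_1,v_2], [v_1,v_3], [v_1,v_4], [v_1,v_5], [v_2,v_4], [v_3,v_5], [v_4,v_5]
  2-simplices (6): [v_0,v_1,v_2], [v_0,v_1,v_3], [v_0,v_3,v_5], [v_0,v_4,v_5], [v_1,v_2,v_4], [v_1,v_4,v_5]

so the chain groups are C_0 ≅ Z^6, C_1 ≅ Z^12, C_2 ≅ Z^6.

Boundary ∂_1: C_1 → C_0 maps an edge to its endpoints' difference, ∂[p,q] = q − p. For instance
  ∂[v_1,v_3] = [v_3] − [v_1].
The resulting 6×12 matrix has rank 5, and its Smith normal form has invariant factors (1,1,1,1,1).

The boundary map ∂_2: C_2 → C_1 acts by ∂[p,q,r] = [q,r] − [p,r] + [p,q]. For instance
  ∂[v_0,v_3,v_5] = [v_3,v_5] − [v_0,v_5] + [v_0,v_3],
  ∂[v_0,v_4,v_5] = [v_4,v_5] − [v_0,v_5] + [v_0,v_4].
The 12×6 boundary matrix has rank 6 and Smith normal form diag(1,1,1,1,1,1).

Reading off H_k = ker ∂_k / im ∂_{k+1}:

  H_0: rank C_0 − rank ∂_1 = 6 − 5 = 1, and the invariant factors of ∂_1 are all 1, so H_0 ≅ Z.

H_0 ≅ Z.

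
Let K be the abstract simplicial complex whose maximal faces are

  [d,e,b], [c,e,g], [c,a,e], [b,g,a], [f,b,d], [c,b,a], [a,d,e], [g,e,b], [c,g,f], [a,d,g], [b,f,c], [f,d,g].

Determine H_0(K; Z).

Fix the vertex order a < b < c < d < e < f < g and write every simplex with vertices in increasing order. Then dim K = 2 and the simplices of K are:

  0-simplices (7): a, b, c, d, e, f, g
  1-simplices (18): ab, ac, ad, ae, ag, bc, bd, be, bf, bg, ce, cf, cg, de, df, dg, eg, fg
  2-simplices (12): abc, abg, ace, ade, adg, bcf, bde, bdf, beg, ceg, cfg, dfg

Hence C_0 ≅ Z^7, C_1 ≅ Z^18, C_2 ≅ Z^12.

∂_1: C_1 → C_0 is given by ∂[p,q] = [q] − [p]. For instance
  ∂ce = e − c.
This gives a 7×18 integer matrix of rank 6; reducing to Smith normal form yields diagonal entries (1,1,1,1,1,1).

The boundary map ∂_2: C_2 → C_1 sends each 2-simplex [p,q,r] to [q,r] − [p,r] + [p,q]. For instance
  ∂beg = eg − bg + be,
  ∂ade = de − ae + ad.
As a 18×12 matrix over Z this has rank 12, with invariant factors (1,1,1,1,1,1,1,1,1,1,1,2).

Computing H_k = (kernel of ∂_k) / (image of ∂_{k+1}):

  H_0: rank C_0 − rank ∂_1 = 7 − 6 = 1, and the invariant factors of ∂_1 are all 1, so H_0 ≅ Z.

H_0 ≅ Z.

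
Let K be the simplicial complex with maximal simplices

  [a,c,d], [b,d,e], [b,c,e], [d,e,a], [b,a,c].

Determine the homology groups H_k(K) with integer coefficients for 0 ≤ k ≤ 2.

Fix the vertex order a < b < c < d < e and write every simplex with vertices in increasing order. Then dim K = 2 and the simplices of K are:

  0-simplices (5): a, b, c, d, e
  1-simplices (10): ab, ac, ad, ae, bc, bd, be, cd, ce, de
  2-simplices (5): abc, acd, ade, bce, bde

giving chain groups C_0 ≅ Z^5, C_1 ≅ Z^10, C_2 ≅ Z^5.

Boundary ∂_1: C_1 → C_0 maps an edge to its endpoints' difference, ∂[p,q] = q − p. For instance
  ∂bd = d − b.
As a 5×10 matrix over Z this has rank 4, with invariant factors (1,1,1,1).

∂_2: C_2 → C_1 sends each 2-simplex [p,q,r] to [q,r] − [p,r] + [p,q]. For instance
  ∂abc = bc − ac + ab,
  ∂ade = de − ae + ad.
This gives a 10×5 integer matrix of rank 5; reducing to Smith normal form yields diagonal entries (1,1,1,1,1).

Reading off H_k = ker ∂_k / im ∂_{k+1}:

  H_0: rank C_0 − rank ∂_1 = 5 − 4 = 1, and the invariant factors of ∂_1 are all 1, so H_0 ≅ Z.
  H_1: rank ker ∂_1 − rank ∂_2 = (10 − 4) − 5 = 1, and the invariant factors of ∂_2 are all 1, so H_1 ≅ Z.
  H_2: rank ker ∂_2 − rank ∂_3 = (5 − 5) − 0 = 0, and there is no ∂_3, so H_2 ≅ 0.

As a check, the Euler characteristic is 5 − 10 + 5 = 0, which agrees with 1 − 1 + 0 = 0.

H_0 ≅ Z,  H_1 ≅ Z,  H_2 = 0.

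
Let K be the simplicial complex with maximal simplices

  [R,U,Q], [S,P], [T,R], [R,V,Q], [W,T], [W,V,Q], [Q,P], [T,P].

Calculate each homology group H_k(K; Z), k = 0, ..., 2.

K has 8 vertices, 12 edges, 3 triangles.
rank ∂_0 = 0, rank ∂_1 = 7 ⇒ b_0 = 8 − 0 − 7 = 1; all invariant factors of ∂_1 are 1 so no torsion. So H_0 = Z.
rank ∂_1 = 7, rank ∂_2 = 3 ⇒ b_1 = 12 − 7 − 3 = 2; all invariant factors of ∂_2 are 1 so no torsion. So H_1 = Z^2.
rank ∂_2 = 3, rank ∂_3 = 0 ⇒ b_2 = 3 − 3 − 0 = 0. So H_2 = 0.

H_0 ≅ Z,  H_1 ≅ Z^2,  H_2 = 0.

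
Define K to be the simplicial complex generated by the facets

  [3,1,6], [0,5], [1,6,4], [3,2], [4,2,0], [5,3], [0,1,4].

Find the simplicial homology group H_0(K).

H_0 = Z.

Fix the vertex order 0 < 1 < 2 < 3 < 4 < 5 < 6 and write every simplex with vertices in increasing order. Then dim K = 2 and the simplices of K are:

  0-simplices (7): [0], [1], [2], [3], [4], [5], [6]
  1-simplices (12): [0,1], [0,2], [0,4], [0,5], [1,3], [1,4], [1,6], [2,3], [2,4], [3,5], [3,6], [4,6]
  2-simplices (4): [0,1,4], [0,2,4], [1,3,6], [1,4,6]

so the chain groups are C_0 ≅ Z^7, C_1 ≅ Z^12, C_2 ≅ Z^4.

Boundary ∂_1: C_1 → C_0 is given by ∂[p,q] = [q] − [p].
This gives a 7×12 integer matrix of rank 6; reducing to Smith normal form yields diagonal entries (1,1,1,1,1,1).

The boundary map ∂_2: C_2 → C_1 sends each 2-simplex [p,q,r] to [q,r] − [p,r] + [p,q]. For instance
  ∂[1,3,6] = [3,6] − [1,6] + [1,3],
  ∂[1,4,6] = [4,6] − [1,6] + [1,4].
As a 12×4 matrix over Z this has rank 4, with invariant factors (1,1,1,1).

Computing H_k = (kernel of ∂_k) / (image of ∂_{k+1}):

  H_0: rank C_0 − rank ∂_1 = 7 − 6 = 1, and the invariant factors of ∂_1 are all 1, so H_0 ≅ Z.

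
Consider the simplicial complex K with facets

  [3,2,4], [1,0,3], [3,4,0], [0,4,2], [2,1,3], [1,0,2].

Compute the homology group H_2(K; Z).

We work with the vertex ordering 0 < 1 < 2 < 3 < 4. The simplices of K, each written with vertices in increasing order, are:

  0-simplices (5): [0], [1], [2], [3], [4]
  1-simplices (9): [0,1], [0,2], [0,3], [0,4], [1,2], [1,3], [2,3], [2,4], [3,4]
  2-simplices (6): [0,1,2], [0,1,3], [0,2,4], [0,3,4], [1,2,3], [2,3,4]

giving chain groups C_0 ≅ Z^5, C_1 ≅ Z^9, C_2 ≅ Z^6.

Boundary ∂_1: C_1 → C_0 maps an edge to its endpoints' difference, ∂[p,q] = q − p. For instance
  ∂[0,4] = [4] − [0].
The 5×9 boundary matrix has rank 4 and Smith normal form diag(1,1,1,1).

Boundary ∂_2: C_2 → C_1 acts by ∂[p,q,r] = [q,r] − [p,r] + [p,q]. For instance
  ∂[1,2,3] = [2,3] − [1,3] + [1,2],
  ∂[0,2,4] = [2,4] − [0,4] + [0,2].
The resulting 9×6 matrix has rank 5, and its Smith normal form has invariant factors (1,1,1,1,1).

Reading off H_k = ker ∂_k / im ∂_{k+1}:

  H_2: rank ker ∂_2 − rank ∂_3 = (6 − 5) − 0 = 1, and there is no ∂_3, so H_2 = Z.

(K is a triangulation of the 2-sphere S^2.)

H_2 ≅ Z.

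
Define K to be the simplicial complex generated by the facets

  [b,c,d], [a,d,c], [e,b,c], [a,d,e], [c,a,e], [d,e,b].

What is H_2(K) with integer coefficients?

Fix the vertex order a < b < c < d < e and write every simplex with vertices in increasing order. Then dim K = 2 and the simplices of K are:

  0-simplices (5): a, b, c, d, e
  1-simplices (9): ac, ad, ae, bc, bd, be, cd, ce, de
  2-simplices (6): acd, ace, ade, bcd, bce, bde

Hence C_0 ≅ Z^5, C_1 ≅ Z^9, C_2 ≅ Z^6.

The boundary map ∂_1: C_1 → C_0 maps an edge to its endpoints' difference, ∂[p,q] = q − p. For instance
  ∂de = e − d.
The resulting 5×9 matrix has rank 4, and its Smith normal form has invariant factors (1,1,1,1).

∂_2: C_2 → C_1 acts by ∂[p,q,r] = [q,r] − [p,r] + [p,q]. For instance
  ∂acd = cd − ad + ac,
  ∂bce = ce − be + bc.
As a 9×6 matrix over Z this has rank 5, with invariant factors (1,1,1,1,1).

Reading off H_k = ker ∂_k / im ∂_{k+1}:

  H_2: rank ker ∂_2 − rank ∂_3 = (6 − 5) − 0 = 1, and there is no ∂_3, so H_2 = Z.

H_2 ≅ Z.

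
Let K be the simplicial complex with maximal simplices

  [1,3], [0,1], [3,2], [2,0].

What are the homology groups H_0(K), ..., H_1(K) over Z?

H_0 = Z,  H_1 = Z.

We work with the vertex ordering 0 < 1 < 2 < 3. The simplices of K, each written with vertices in increasing order, are:

  0-simplices (4): [0], [1], [2], [3]
  1-simplices (4): [0,1], [0,2], [1,3], [2,3]

so the chain groups are C_0 ≅ Z^4, C_1 ≅ Z^4.

∂_1: C_1 → C_0 maps an edge to its endpoints' difference, ∂[p,q] = q − p. For instance
  ∂[0,2] = [2] − [0].
The resulting 4×4 matrix has rank 3, and its Smith normal form has invariant factors (1,1,1).

Computing H_k = (kernel of ∂_k) / (image of ∂_{k+1}):

  H_0: rank C_0 − rank ∂_1 = 4 − 3 = 1, and the invariant factors of ∂_1 are all 1, so H_0 = Z.
  H_1: rank ker ∂_1 − rank ∂_2 = (4 − 3) − 0 = 1, and there is no ∂_2, so H_1 = Z.

As a check, the Euler characteristic is 4 − 4 = 0, which agrees with 1 − 1 = 0.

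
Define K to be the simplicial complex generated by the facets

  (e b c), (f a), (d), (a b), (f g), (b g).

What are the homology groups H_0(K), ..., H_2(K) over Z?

H_0 = Z^2,  H_1 = Z,  H_2 = 0.

Order the vertices as a < b < c < d < e < f < g. Listing each simplex with vertices in this order, K has dimension 2 with simplices:

  0-simplices (7): a, b, c, d, e, f, g
  1-simplices (7): ab, af, bc, be, bg, ce, fg
  2-simplices (1): bce

Hence C_0 ≅ Z^7, C_1 ≅ Z^7, C_2 ≅ Z^1.

∂_1: C_1 → C_0 sends each edge [p,q] (with p < q) to q − p. For instance
  ∂be = e − b.
The 7×7 boundary matrix has rank 5 and Smith normal form diag(1,1,1,1,1).

Boundary ∂_2: C_2 → C_1 sends each 2-simplex [p,q,r] to [q,r] − [p,r] + [p,q]. For instance
  ∂bce = ce − be + bc.
The 7×1 boundary matrix has rank 1 and Smith normal form diag(1).

Now H_k = ker ∂_k / im ∂_{k+1}, so:

  H_0: rank C_0 − rank ∂_1 = 7 − 5 = 2, and the invariant factors of ∂_1 are all 1, so H_0 = Z^2.
  H_1: rank ker ∂_1 − rank ∂_2 = (7 − 5) − 1 = 1, and the invariant factors of ∂_2 are all 1, so H_1 = Z.
  H_2: rank ker ∂_2 − rank ∂_3 = (1 − 1) − 0 = 0, and there is no ∂_3, so H_2 = 0.

As a check, the Euler characteristic is 7 − 7 + 1 = 1, which agrees with 2 − 1 + 0 = 1.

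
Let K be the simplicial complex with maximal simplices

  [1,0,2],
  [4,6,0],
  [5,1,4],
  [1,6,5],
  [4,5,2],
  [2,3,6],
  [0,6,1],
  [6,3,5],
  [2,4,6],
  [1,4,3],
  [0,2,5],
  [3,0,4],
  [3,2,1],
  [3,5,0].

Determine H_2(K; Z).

Take the total order 0 < 1 < 2 < 3 < 4 < 5 < 6 on the vertex set. Then K (dimension 2) consists of the simplices:

  0-simplices (7): [0], [1], [2], [3], [4], [5], [6]
  1-simplices (21): [0,1], [0,2], [0,3], [0,4], [0,5], [0,6], [1,2], [1,3], [1,4], [1,5], [1,6], [2,3], [2,4], [2,5], [2,6], [3,4], [3,5], [3,6], [4,5], [4,6], [5,6]
  2-simplices (14): [0,1,2], [0,1,6], [0,2,5], [0,3,4], [0,3,5], [0,4,6], [1,2,3], [1,3,4], [1,4,5], [1,5,6], [2,3,6], [2,4,5], [2,4,6], [3,5,6]

so the chain groups are C_0 ≅ Z^7, C_1 ≅ Z^21, C_2 ≅ Z^14.

∂_1: C_1 → C_0 sends each edge [p,q] (with p < q) to q − p.
The resulting 7×21 matrix has rank 6, and its Smith normal form has invariant factors (1,1,1,1,1,1).

∂_2: C_2 → C_1 acts by ∂[p,q,r] = [q,r] − [p,r] + [p,q]. For instance
  ∂[0,2,5] = [2,5] − [0,5] + [0,2],
  ∂[1,5,6] = [5,6] − [1,6] + [1,5].
The resulting 21×14 matrix has rank 13, and its Smith normal form has invariant factors (1,1,1,1,1,1,1,1,1,1,1,1,1).

Reading off H_k = ker ∂_k / im ∂_{k+1}:

  H_2: rank ker ∂_2 − rank ∂_3 = (14 − 13) − 0 = 1, and there is no ∂_3, so H_2 = Z.

(K is a triangulation of the torus T^2.)

H_2 ≅ Z.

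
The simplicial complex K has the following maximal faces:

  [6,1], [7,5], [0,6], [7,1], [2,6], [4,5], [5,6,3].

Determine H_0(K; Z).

Fix the vertex order 0 < 1 < 2 < 3 < 4 < 5 < 6 < 7 and write every simplex with vertices in increasing order. Then dim K = 2 and the simplices of K are:

  0-simplices (8): [0], [1], [2], [3], [4], [5], [6], [7]
  1-simplices (9): [0,6], [1,6], [1,7], [2,6], [3,5], [3,6], [4,5], [5,6], [5,7]
  2-simplices (1): [3,5,6]

Hence C_0 ≅ Z^8, C_1 ≅ Z^9, C_2 ≅ Z^1.

Boundary ∂_1: C_1 → C_0 sends each edge [p,q] (with p < q) to q − p.
The 8×9 boundary matrix has rank 7 and Smith normal form diag(1,1,1,1,1,1,1).

∂_2: C_2 → C_1 sends each 2-simplex [p,q,r] to [q,r] − [p,r] + [p,q]. For instance
  ∂[3,5,6] = [5,6] − [3,6] + [3,5].
The 9×1 boundary matrix has rank 1 and Smith normal form diag(1).

Reading off H_k = ker ∂_k / im ∂_{k+1}:

  H_0: rank C_0 − rank ∂_1 = 8 − 7 = 1, and the invariant factors of ∂_1 are all 1, so H_0 = Z.

H_0 = Z.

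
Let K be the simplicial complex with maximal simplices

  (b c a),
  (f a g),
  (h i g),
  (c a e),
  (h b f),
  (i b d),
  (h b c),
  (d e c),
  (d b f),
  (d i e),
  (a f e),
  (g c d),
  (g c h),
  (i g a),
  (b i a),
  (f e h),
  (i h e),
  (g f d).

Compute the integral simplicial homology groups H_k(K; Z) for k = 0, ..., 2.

Fix the vertex order a < b < c < d < e < f < g < h < i and write every simplex with vertices in increasing order. Then dim K = 2 and the simplices of K are:

  0-simplices (9): a, b, c, d, e, f, g, h, i
  1-simplices (27): ab, ac, ae, af, ag, ai, bc, bd, bf, bh, bi, cd, ce, cg, ch, de, df, dg, di, ef, eh, ei, fg, fh, gh, gi, hi
  2-simplices (18): abc, abi, ace, aef, afg, agi, bch, bdf, bdi, bfh, cde, cdg, cgh, dei, dfg, efh, ehi, ghi

giving chain groups C_0 ≅ Z^9, C_1 ≅ Z^27, C_2 ≅ Z^18.

Boundary ∂_1: C_1 → C_0 maps an edge to its endpoints' difference, ∂[p,q] = q − p. For instance
  ∂ch = h − c.
As a 9×27 matrix over Z this has rank 8, with invariant factors (1,1,1,1,1,1,1,1).

The boundary map ∂_2: C_2 → C_1 maps a triangle to the signed sum of its edges. For instance
  ∂cde = de − ce + cd,
  ∂bfh = fh − bh + bf.
As a 27×18 matrix over Z this has rank 17, with invariant factors (1,1,1,1,1,1,1,1,1,1,1,1,1,1,1,1,1).

From H_k ≅ ker(∂_k) / im(∂_{k+1}) we obtain:

  H_0: rank C_0 − rank ∂_1 = 9 − 8 = 1, and the invariant factors of ∂_1 are all 1, so H_0 ≅ Z.
  H_1: rank ker ∂_1 − rank ∂_2 = (27 − 8) − 17 = 2, and the invariant factors of ∂_2 are all 1, so H_1 ≅ Z^2.
  H_2: rank ker ∂_2 − rank ∂_3 = (18 − 17) − 0 = 1, and there is no ∂_3, so H_2 ≅ Z.

H_0 ≅ Z,  H_1 ≅ Z^2,  H_2 ≅ Z.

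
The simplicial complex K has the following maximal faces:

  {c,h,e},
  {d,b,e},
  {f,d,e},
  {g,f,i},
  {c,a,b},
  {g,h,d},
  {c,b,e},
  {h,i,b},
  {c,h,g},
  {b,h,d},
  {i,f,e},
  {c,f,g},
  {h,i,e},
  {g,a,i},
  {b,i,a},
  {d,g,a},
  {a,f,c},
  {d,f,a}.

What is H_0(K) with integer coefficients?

H_0 = Z.

Take the total order a < b < c < d < e < f < g < h < i on the vertex set. Then K (dimension 2) consists of the simplices:

  0-simplices (9): a, b, c, d, e, f, g, h, i
  1-simplices (27): ab, ac, ad, af, ag, ai, bc, bd, be, bh, bi, ce, cf, cg, ch, de, df, dg, dh, ef, eh, ei, fg, fi, gh, gi, hi
  2-simplices (18): abc, abi, acf, adf, adg, agi, bce, bde, bdh, bhi, ceh, cfg, cgh, def, dgh, efi, ehi, fgi

Hence C_0 ≅ Z^9, C_1 ≅ Z^27, C_2 ≅ Z^18.

Boundary ∂_1: C_1 → C_0 sends each edge [p,q] (with p < q) to q − p.
As a 9×27 matrix over Z this has rank 8, with invariant factors (1,1,1,1,1,1,1,1).

Boundary ∂_2: C_2 → C_1 acts by ∂[p,q,r] = [q,r] − [p,r] + [p,q]. For instance
  ∂dgh = gh − dh + dg,
  ∂abi = bi − ai + ab.
This gives a 27×18 integer matrix of rank 18; reducing to Smith normal form yields diagonal entries (1,1,1,1,1,1,1,1,1,1,1,1,1,1,1,1,1,2).

Now H_k = ker ∂_k / im ∂_{k+1}, so:

  H_0: rank C_0 − rank ∂_1 = 9 − 8 = 1, and the invariant factors of ∂_1 are all 1, so H_0 ≅ Z.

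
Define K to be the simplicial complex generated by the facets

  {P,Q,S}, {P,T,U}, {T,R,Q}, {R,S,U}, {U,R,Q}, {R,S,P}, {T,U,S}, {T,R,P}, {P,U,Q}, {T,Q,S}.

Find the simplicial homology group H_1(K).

H_1 = Z/2.

Take the total order P < Q < R < S < T < U on the vertex set. Then K (dimension 2) consists of the simplices:

  0-simplices (6): P, Q, R, S, T, U
  1-simplices (15): PQ, PR, PS, PT, PU, QR, QS, QT, QU, RS, RT, RU, ST, SU, TU
  2-simplices (10): PQS, PQU, PRS, PRT, PTU, QRT, QRU, QST, RSU, STU

Hence C_0 ≅ Z^6, C_1 ≅ Z^15, C_2 ≅ Z^10.

∂_1: C_1 → C_0 is given by ∂[p,q] = [q] − [p].
As a 6×15 matrix over Z this has rank 5, with invariant factors (1,1,1,1,1).

∂_2: C_2 → C_1 sends each 2-simplex [p,q,r] to [q,r] − [p,r] + [p,q]. For instance
  ∂PRT = RT − PT + PR,
  ∂QRT = RT − QT + QR.
The resulting 15×10 matrix has rank 10, and its Smith normal form has invariant factors (1,1,1,1,1,1,1,1,1,2).

Reading off H_k = ker ∂_k / im ∂_{k+1}:

  H_1: rank ker ∂_1 − rank ∂_2 = (15 − 5) − 10 = 0, and ∂_2 has invariant factor 2 > 1, so H_1 = Z/2.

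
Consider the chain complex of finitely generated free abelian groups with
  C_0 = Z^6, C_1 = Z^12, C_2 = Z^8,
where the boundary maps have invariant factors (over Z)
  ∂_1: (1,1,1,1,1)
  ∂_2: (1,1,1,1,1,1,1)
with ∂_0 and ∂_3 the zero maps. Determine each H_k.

H_0 = Z,  H_1 = 0,  H_2 = Z.

H_0: b_0 = 6 − 0 − 5 = 1; torsion from ∂_1 factors > 1: none. So H_0 = Z.
H_1: b_1 = 12 − 5 − 7 = 0; torsion from ∂_2 factors > 1: none. So H_1 = 0.
H_2: b_2 = 8 − 7 − 0 = 1; torsion from ∂_3 factors > 1: none. So H_2 = Z.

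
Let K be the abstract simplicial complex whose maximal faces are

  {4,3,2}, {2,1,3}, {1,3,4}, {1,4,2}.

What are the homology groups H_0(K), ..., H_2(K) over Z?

K has 4 vertices, 6 edges, 4 triangles.
rank ∂_0 = 0, rank ∂_1 = 3 ⇒ b_0 = 4 − 0 − 3 = 1; all invariant factors of ∂_1 are 1 so no torsion. So H_0 ≅ Z.
rank ∂_1 = 3, rank ∂_2 = 3 ⇒ b_1 = 6 − 3 − 3 = 0; all invariant factors of ∂_2 are 1 so no torsion. So H_1 ≅ 0.
rank ∂_2 = 3, rank ∂_3 = 0 ⇒ b_2 = 4 − 3 − 0 = 1. So H_2 ≅ Z.

H_0 = Z,  H_1 = 0,  H_2 = Z.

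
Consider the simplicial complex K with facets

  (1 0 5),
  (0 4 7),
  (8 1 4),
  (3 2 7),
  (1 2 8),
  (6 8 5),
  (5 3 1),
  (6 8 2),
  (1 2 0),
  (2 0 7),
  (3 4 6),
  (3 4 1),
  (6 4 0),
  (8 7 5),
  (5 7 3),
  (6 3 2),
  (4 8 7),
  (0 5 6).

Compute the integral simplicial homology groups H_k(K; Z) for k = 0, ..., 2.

H_0 ≅ Z,  H_1 ≅ Z^2,  H_2 ≅ Z.

K has 9 vertices, 27 edges, 18 triangles.
rank ∂_0 = 0, rank ∂_1 = 8 ⇒ b_0 = 9 − 0 − 8 = 1; all invariant factors of ∂_1 are 1 so no torsion. So H_0 ≅ Z.
rank ∂_1 = 8, rank ∂_2 = 17 ⇒ b_1 = 27 − 8 − 17 = 2; all invariant factors of ∂_2 are 1 so no torsion. So H_1 ≅ Z^2.
rank ∂_2 = 17, rank ∂_3 = 0 ⇒ b_2 = 18 − 17 − 0 = 1. So H_2 ≅ Z.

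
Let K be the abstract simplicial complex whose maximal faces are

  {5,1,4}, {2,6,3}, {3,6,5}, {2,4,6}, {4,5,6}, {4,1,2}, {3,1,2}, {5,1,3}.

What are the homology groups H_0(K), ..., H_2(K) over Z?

H_0 = Z,  H_1 = 0,  H_2 = Z.

Take the total order 1 < 2 < 3 < 4 < 5 < 6 on the vertex set. Then K (dimension 2) consists of the simplices:

  0-simplices (6): [1], [2], [3], [4], [5], [6]
  1-simplices (12): [1,2], [1,3], [1,4], [1,5], [2,3], [2,4], [2,6], [3,5], [3,6], [4,5], [4,6], [5,6]
  2-simplices (8): [1,2,3], [1,2,4], [1,3,5], [1,4,5], [2,3,6], [2,4,6], [3,5,6], [4,5,6]

Hence C_0 ≅ Z^6, C_1 ≅ Z^12, C_2 ≅ Z^8.

Boundary ∂_1: C_1 → C_0 sends each edge [p,q] (with p < q) to q − p.
This gives a 6×12 integer matrix of rank 5; reducing to Smith normal form yields diagonal entries (1,1,1,1,1).

The boundary map ∂_2: C_2 → C_1 maps a triangle to the signed sum of its edges. For instance
  ∂[1,2,4] = [2,4] − [1,4] + [1,2],
  ∂[1,3,5] = [3,5] − [1,5] + [1,3].
The resulting 12×8 matrix has rank 7, and its Smith normal form has invariant factors (1,1,1,1,1,1,1).

Now H_k = ker ∂_k / im ∂_{k+1}, so:

  H_0: rank C_0 − rank ∂_1 = 6 − 5 = 1, and the invariant factors of ∂_1 are all 1, so H_0 = Z.
  H_1: rank ker ∂_1 − rank ∂_2 = (12 − 5) − 7 = 0, and the invariant factors of ∂_2 are all 1, so H_1 = 0.
  H_2: rank ker ∂_2 − rank ∂_3 = (8 − 7) − 0 = 1, and there is no ∂_3, so H_2 = Z.

As a check, the Euler characteristic is 6 − 12 + 8 = 2, which agrees with 1 − 0 + 1 = 2.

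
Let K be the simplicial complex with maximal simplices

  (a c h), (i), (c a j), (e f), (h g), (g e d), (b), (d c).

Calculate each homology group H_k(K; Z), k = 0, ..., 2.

We work with the vertex ordering a < b < c < d < e < f < g < h < i < j. The simplices of K, each written with vertices in increasing order, are:

  0-simplices (10): a, b, c, d, e, f, g, h, i, j
  1-simplices (11): ac, ah, aj, cd, ch, cj, de, dg, ef, eg, gh
  2-simplices (3): ach, acj, deg

Hence C_0 ≅ Z^10, C_1 ≅ Z^11, C_2 ≅ Z^3.

∂_1: C_1 → C_0 is given by ∂[p,q] = [q] − [p]. For instance
  ∂cj = j − c.
As a 10×11 matrix over Z this has rank 7, with invariant factors (1,1,1,1,1,1,1).

Boundary ∂_2: C_2 → C_1 acts by ∂[p,q,r] = [q,r] − [p,r] + [p,q]. For instance
  ∂acj = cj − aj + ac,
  ∂deg = eg − dg + de.
As a 11×3 matrix over Z this has rank 3, with invariant factors (1,1,1).

Now H_k = ker ∂_k / im ∂_{k+1}, so:

  H_0: rank C_0 − rank ∂_1 = 10 − 7 = 3, and the invariant factors of ∂_1 are all 1, so H_0 ≅ Z^3.
  H_1: rank ker ∂_1 − rank ∂_2 = (11 − 7) − 3 = 1, and the invariant factors of ∂_2 are all 1, so H_1 ≅ Z.
  H_2: rank ker ∂_2 − rank ∂_3 = (3 − 3) − 0 = 0, and there is no ∂_3, so H_2 ≅ 0.

As a check, the Euler characteristic is 10 − 11 + 3 = 2, which agrees with 3 − 1 + 0 = 2.

H_0 = Z^3,  H_1 = Z,  H_2 = 0.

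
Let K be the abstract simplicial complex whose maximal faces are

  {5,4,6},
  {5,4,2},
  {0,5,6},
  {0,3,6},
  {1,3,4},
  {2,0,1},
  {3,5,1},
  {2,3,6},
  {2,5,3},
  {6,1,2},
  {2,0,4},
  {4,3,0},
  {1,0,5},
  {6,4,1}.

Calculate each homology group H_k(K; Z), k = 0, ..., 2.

Take the total order 0 < 1 < 2 < 3 < 4 < 5 < 6 on the vertex set. Then K (dimension 2) consists of the simplices:

  0-simplices (7): [0], [1], [2], [3], [4], [5], [6]
  1-simplices (21): [0,1], [0,2], [0,3], [0,4], [0,5], [0,6], [1,2], [1,3], [1,4], [1,5], [1,6], [2,3], [2,4], [2,5], [2,6], [3,4], [3,5], [3,6], [4,5], [4,6], [5,6]
  2-simplices (14): [0,1,2], [0,1,5], [0,2,4], [0,3,4], [0,3,6], [0,5,6], [1,2,6], [1,3,4], [1,3,5], [1,4,6], [2,3,5], [2,3,6], [2,4,5], [4,5,6]

giving chain groups C_0 ≅ Z^7, C_1 ≅ Z^21, C_2 ≅ Z^14.

The boundary map ∂_1: C_1 → C_0 is given by ∂[p,q] = [q] − [p].
This gives a 7×21 integer matrix of rank 6; reducing to Smith normal form yields diagonal entries (1,1,1,1,1,1).

∂_2: C_2 → C_1 sends each 2-simplex [p,q,r] to [q,r] − [p,r] + [p,q]. For instance
  ∂[2,3,6] = [3,6] − [2,6] + [2,3],
  ∂[0,5,6] = [5,6] − [0,6] + [0,5].
The resulting 21×14 matrix has rank 13, and its Smith normal form has invariant factors (1,1,1,1,1,1,1,1,1,1,1,1,1).

Now H_k = ker ∂_k / im ∂_{k+1}, so:

  H_0: rank C_0 − rank ∂_1 = 7 − 6 = 1, and the invariant factors of ∂_1 are all 1, so H_0 ≅ Z.
  H_1: rank ker ∂_1 − rank ∂_2 = (21 − 6) − 13 = 2, and the invariant factors of ∂_2 are all 1, so H_1 ≅ Z^2.
  H_2: rank ker ∂_2 − rank ∂_3 = (14 − 13) − 0 = 1, and there is no ∂_3, so H_2 ≅ Z.

H_0 ≅ Z,  H_1 ≅ Z^2,  H_2 ≅ Z.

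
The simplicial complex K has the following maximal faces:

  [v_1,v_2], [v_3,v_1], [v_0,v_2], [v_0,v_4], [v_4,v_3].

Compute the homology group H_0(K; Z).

Fix the vertex order v_0 < v_1 < v_2 < v_3 < v_4 and write every simplex with vertices in increasing order. Then dim K = 1 and the simplices of K are:

  0-simplices (5): [v_0], [v_1], [v_2], [v_3], [v_4]
  1-simplices (5): [v_0,v_2], [v_0,v_4], [v_1,v_2], [v_1,v_3], [v_3,v_4]

so the chain groups are C_0 ≅ Z^5, C_1 ≅ Z^5.

∂_1: C_1 → C_0 maps an edge to its endpoints' difference, ∂[p,q] = q − p. For instance
  ∂[v_1,v_2] = [v_2] − [v_1].
The resulting 5×5 matrix has rank 4, and its Smith normal form has invariant factors (1,1,1,1).

Reading off H_k = ker ∂_k / im ∂_{k+1}:

  H_0: rank C_0 − rank ∂_1 = 5 − 4 = 1, and the invariant factors of ∂_1 are all 1, so H_0 ≅ Z.

H_0 = Z.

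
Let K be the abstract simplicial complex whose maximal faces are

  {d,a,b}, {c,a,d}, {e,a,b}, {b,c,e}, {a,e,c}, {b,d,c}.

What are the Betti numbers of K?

Fix the vertex order a < b < c < d < e and write every simplex with vertices in increasing order. Then dim K = 2 and the simplices of K are:

  0-simplices (5): a, b, c, d, e
  1-simplices (9): ab, ac, ad, ae, bc, bd, be, cd, ce
  2-simplices (6): abd, abe, acd, ace, bcd, bce

so the chain groups are C_0 ≅ Z^5, C_1 ≅ Z^9, C_2 ≅ Z^6.

Boundary ∂_1: C_1 → C_0 maps an edge to its endpoints' difference, ∂[p,q] = q − p. For instance
  ∂cd = d − c.
The resulting 5×9 matrix has rank 4, and its Smith normal form has invariant factors (1,1,1,1).

∂_2: C_2 → C_1 maps a triangle to the signed sum of its edges. For instance
  ∂abe = be − ae + ab,
  ∂ace = ce − ae + ac.
The resulting 9×6 matrix has rank 5, and its Smith normal form has invariant factors (1,1,1,1,1).

Computing H_k = (kernel of ∂_k) / (image of ∂_{k+1}):

  H_0: rank C_0 − rank ∂_1 = 5 − 4 = 1, and the invariant factors of ∂_1 are all 1, so H_0 = Z.
  H_1: rank ker ∂_1 − rank ∂_2 = (9 − 4) − 5 = 0, and the invariant factors of ∂_2 are all 1, so H_1 = 0.
  H_2: rank ker ∂_2 − rank ∂_3 = (6 − 5) − 0 = 1, and there is no ∂_3, so H_2 = Z.

As a check, the Euler characteristic is 5 − 9 + 6 = 2, which agrees with 1 − 0 + 1 = 2.

Hence the Betti numbers are b_0 = 1, b_1 = 0, b_2 = 1.

b_0 = 1, b_1 = 0, b_2 = 1.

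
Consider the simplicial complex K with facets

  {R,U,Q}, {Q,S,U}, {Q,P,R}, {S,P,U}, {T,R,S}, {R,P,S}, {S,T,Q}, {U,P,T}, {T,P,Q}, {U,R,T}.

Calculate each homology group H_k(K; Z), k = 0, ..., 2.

K has 6 vertices, 15 edges, 10 triangles.
rank ∂_0 = 0, rank ∂_1 = 5 ⇒ b_0 = 6 − 0 − 5 = 1; all invariant factors of ∂_1 are 1 so no torsion. So H_0 = Z.
rank ∂_1 = 5, rank ∂_2 = 10 ⇒ b_1 = 15 − 5 − 10 = 0; ∂_2 has invariant factor(s) [2] giving torsion. So H_1 = Z/2.
rank ∂_2 = 10, rank ∂_3 = 0 ⇒ b_2 = 10 − 10 − 0 = 0. So H_2 = 0.

H_0 = Z,  H_1 = Z/2,  H_2 = 0.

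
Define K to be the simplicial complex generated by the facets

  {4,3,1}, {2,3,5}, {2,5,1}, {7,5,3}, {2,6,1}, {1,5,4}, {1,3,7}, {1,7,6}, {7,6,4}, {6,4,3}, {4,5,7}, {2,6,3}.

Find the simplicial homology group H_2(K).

H_2 = 0.

K has 7 vertices, 18 edges, 12 triangles.
rank ∂_2 = 12, rank ∂_3 = 0 ⇒ b_2 = 12 − 12 − 0 = 0. So H_2 ≅ 0.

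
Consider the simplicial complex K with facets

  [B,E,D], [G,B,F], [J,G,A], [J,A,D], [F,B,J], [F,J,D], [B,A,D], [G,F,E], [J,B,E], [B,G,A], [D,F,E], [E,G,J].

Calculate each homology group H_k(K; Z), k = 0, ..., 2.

We work with the vertex ordering A < B < D < E < F < G < J. The simplices of K, each written with vertices in increasing order, are:

  0-simplices (7): A, B, D, E, F, G, J
  1-simplices (18): AB, AD, AG, AJ, BD, BE, BF, BG, BJ, DE, DF, DJ, EF, EG, EJ, FG, FJ, GJ
  2-simplices (12): ABD, ABG, ADJ, AGJ, BDE, BEJ, BFG, BFJ, DEF, DFJ, EFG, EGJ

giving chain groups C_0 ≅ Z^7, C_1 ≅ Z^18, C_2 ≅ Z^12.

Boundary ∂_1: C_1 → C_0 maps an edge to its endpoints' difference, ∂[p,q] = q − p. For instance
  ∂FG = G − F.
As a 7×18 matrix over Z this has rank 6, with invariant factors (1,1,1,1,1,1).

Boundary ∂_2: C_2 → C_1 maps a triangle to the signed sum of its edges. For instance
  ∂DEF = EF − DF + DE,
  ∂ABG = BG − AG + AB.
The resulting 18×12 matrix has rank 12, and its Smith normal form has invariant factors (1,1,1,1,1,1,1,1,1,1,1,2).

Reading off H_k = ker ∂_k / im ∂_{k+1}:

  H_0: rank C_0 − rank ∂_1 = 7 − 6 = 1, and the invariant factors of ∂_1 are all 1, so H_0 ≅ Z.
  H_1: rank ker ∂_1 − rank ∂_2 = (18 − 6) − 12 = 0, and ∂_2 has invariant factor 2 > 1, so H_1 ≅ Z/2.
  H_2: rank ker ∂_2 − rank ∂_3 = (12 − 12) − 0 = 0, and there is no ∂_3, so H_2 ≅ 0.

As a check, the Euler characteristic is 7 − 18 + 12 = 1, which agrees with 1 − 0 + 0 = 1.
(K is a triangulation of the real projective plane RP^2.)

H_0 ≅ Z,  H_1 ≅ Z/2,  H_2 = 0.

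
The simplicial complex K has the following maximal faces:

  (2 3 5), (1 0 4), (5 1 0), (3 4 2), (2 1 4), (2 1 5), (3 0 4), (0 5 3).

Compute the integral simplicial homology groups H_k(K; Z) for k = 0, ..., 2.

Fix the vertex order 0 < 1 < 2 < 3 < 4 < 5 and write every simplex with vertices in increasing order. Then dim K = 2 and the simplices of K are:

  0-simplices (6): [0], [1], [2], [3], [4], [5]
  1-simplices (12): [0,1], [0,3], [0,4], [0,5], [1,2], [1,4], [1,5], [2,3], [2,4], [2,5], [3,4], [3,5]
  2-simplices (8): [0,1,4], [0,1,5], [0,3,4], [0,3,5], [1,2,4], [1,2,5], [2,3,4], [2,3,5]

Hence C_0 ≅ Z^6, C_1 ≅ Z^12, C_2 ≅ Z^8.

∂_1: C_1 → C_0 is given by ∂[p,q] = [q] − [p]. For instance
  ∂[1,4] = [4] − [1].
This gives a 6×12 integer matrix of rank 5; reducing to Smith normal form yields diagonal entries (1,1,1,1,1).

Boundary ∂_2: C_2 → C_1 sends each 2-simplex [p,q,r] to [q,r] − [p,r] + [p,q]. For instance
  ∂[0,1,4] = [1,4] − [0,4] + [0,1],
  ∂[0,3,5] = [3,5] − [0,5] + [0,3].
The resulting 12×8 matrix has rank 7, and its Smith normal form has invariant factors (1,1,1,1,1,1,1).

Reading off H_k = ker ∂_k / im ∂_{k+1}:

  H_0: rank C_0 − rank ∂_1 = 6 − 5 = 1, and the invariant factors of ∂_1 are all 1, so H_0 ≅ Z.
  H_1: rank ker ∂_1 − rank ∂_2 = (12 − 5) − 7 = 0, and the invariant factors of ∂_2 are all 1, so H_1 ≅ 0.
  H_2: rank ker ∂_2 − rank ∂_3 = (8 − 7) − 0 = 1, and there is no ∂_3, so H_2 ≅ Z.

H_0 = Z,  H_1 = 0,  H_2 = Z.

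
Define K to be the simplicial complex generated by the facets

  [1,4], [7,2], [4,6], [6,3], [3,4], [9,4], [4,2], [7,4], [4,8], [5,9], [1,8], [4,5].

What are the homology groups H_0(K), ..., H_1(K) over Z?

H_0 ≅ Z,  H_1 ≅ Z^4.

Fix the vertex order 1 < 2 < 3 < 4 < 5 < 6 < 7 < 8 < 9 and write every simplex with vertices in increasing order. Then dim K = 1 and the simplices of K are:

  0-simplices (9): [1], [2], [3], [4], [5], [6], [7], [8], [9]
  1-simplices (12): [1,4], [1,8], [2,4], [2,7], [3,4], [3,6], [4,5], [4,6], [4,7], [4,8], [4,9], [5,9]

giving chain groups C_0 ≅ Z^9, C_1 ≅ Z^12.

Boundary ∂_1: C_1 → C_0 sends each edge [p,q] (with p < q) to q − p. For instance
  ∂[4,6] = [6] − [4].
This gives a 9×12 integer matrix of rank 8; reducing to Smith normal form yields diagonal entries (1,1,1,1,1,1,1,1).

Now H_k = ker ∂_k / im ∂_{k+1}, so:

  H_0: rank C_0 − rank ∂_1 = 9 − 8 = 1, and the invariant factors of ∂_1 are all 1, so H_0 ≅ Z.
  H_1: rank ker ∂_1 − rank ∂_2 = (12 − 8) − 0 = 4, and there is no ∂_2, so H_1 ≅ Z^4.

As a check, the Euler characteristic is 9 − 12 = -3, which agrees with 1 − 4 = -3.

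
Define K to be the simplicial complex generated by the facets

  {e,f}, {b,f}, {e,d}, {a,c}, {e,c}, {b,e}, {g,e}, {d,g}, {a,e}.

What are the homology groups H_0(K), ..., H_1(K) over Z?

H_0 = Z,  H_1 = Z^3.

We work with the vertex ordering a < b < c < d < e < f < g. The simplices of K, each written with vertices in increasing order, are:

  0-simplices (7): a, b, c, d, e, f, g
  1-simplices (9): ac, ae, be, bf, ce, de, dg, ef, eg

Hence C_0 ≅ Z^7, C_1 ≅ Z^9.

∂_1: C_1 → C_0 is given by ∂[p,q] = [q] − [p]. For instance
  ∂de = e − d.
This gives a 7×9 integer matrix of rank 6; reducing to Smith normal form yields diagonal entries (1,1,1,1,1,1).

From H_k ≅ ker(∂_k) / im(∂_{k+1}) we obtain:

  H_0: rank C_0 − rank ∂_1 = 7 − 6 = 1, and the invariant factors of ∂_1 are all 1, so H_0 ≅ Z.
  H_1: rank ker ∂_1 − rank ∂_2 = (9 − 6) − 0 = 3, and there is no ∂_2, so H_1 ≅ Z^3.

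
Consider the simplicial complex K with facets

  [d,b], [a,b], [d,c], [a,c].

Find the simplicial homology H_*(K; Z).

H_0 ≅ Z,  H_1 ≅ Z.

Order the vertices as a < b < c < d. Listing each simplex with vertices in this order, K has dimension 1 with simplices:

  0-simplices (4): a, b, c, d
  1-simplices (4): ab, ac, bd, cd

giving chain groups C_0 ≅ Z^4, C_1 ≅ Z^4.

∂_1: C_1 → C_0 is given by ∂[p,q] = [q] − [p].
The resulting 4×4 matrix has rank 3, and its Smith normal form has invariant factors (1,1,1).

Reading off H_k = ker ∂_k / im ∂_{k+1}:

  H_0: rank C_0 − rank ∂_1 = 4 − 3 = 1, and the invariant factors of ∂_1 are all 1, so H_0 = Z.
  H_1: rank ker ∂_1 − rank ∂_2 = (4 − 3) − 0 = 1, and there is no ∂_2, so H_1 = Z.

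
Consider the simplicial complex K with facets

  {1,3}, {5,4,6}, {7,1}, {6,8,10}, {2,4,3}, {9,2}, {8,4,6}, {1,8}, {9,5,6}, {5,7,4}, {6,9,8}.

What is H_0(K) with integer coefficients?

H_0 = Z.

We work with the vertex ordering 1 < 2 < 3 < 4 < 5 < 6 < 7 < 8 < 9 < 10. The simplices of K, each written with vertices in increasing order, are:

  0-simplices (10): [1], [2], [3], [4], [5], [6], [7], [8], [9], [10]
  1-simplices (19): [1,3], [1,7], [1,8], [2,3], [2,4], [2,9], [3,4], [4,5], [4,6], [4,7], [4,8], [5,6], [5,7], [5,9], [6,8], [6,9], [6,10], [8,9], [8,10]
  2-simplices (7): [2,3,4], [4,5,6], [4,5,7], [4,6,8], [5,6,9], [6,8,9], [6,8,10]

Hence C_0 ≅ Z^10, C_1 ≅ Z^19, C_2 ≅ Z^7.

∂_1: C_1 → C_0 is given by ∂[p,q] = [q] − [p]. For instance
  ∂[4,5] = [5] − [4].
As a 10×19 matrix over Z this has rank 9, with invariant factors (1,1,1,1,1,1,1,1,1).

Boundary ∂_2: C_2 → C_1 sends each 2-simplex [p,q,r] to [q,r] − [p,r] + [p,q]. For instance
  ∂[6,8,10] = [8,10] − [6,10] + [6,8],
  ∂[4,5,7] = [5,7] − [4,7] + [4,5].
The resulting 19×7 matrix has rank 7, and its Smith normal form has invariant factors (1,1,1,1,1,1,1).

From H_k ≅ ker(∂_k) / im(∂_{k+1}) we obtain:

  H_0: rank C_0 − rank ∂_1 = 10 − 9 = 1, and the invariant factors of ∂_1 are all 1, so H_0 = Z.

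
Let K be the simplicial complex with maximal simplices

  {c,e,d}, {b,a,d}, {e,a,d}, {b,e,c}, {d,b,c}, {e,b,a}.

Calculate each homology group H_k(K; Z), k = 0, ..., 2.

K has 5 vertices, 9 edges, 6 triangles.
rank ∂_0 = 0, rank ∂_1 = 4 ⇒ b_0 = 5 − 0 − 4 = 1; all invariant factors of ∂_1 are 1 so no torsion. So H_0 ≅ Z.
rank ∂_1 = 4, rank ∂_2 = 5 ⇒ b_1 = 9 − 4 − 5 = 0; all invariant factors of ∂_2 are 1 so no torsion. So H_1 ≅ 0.
rank ∂_2 = 5, rank ∂_3 = 0 ⇒ b_2 = 6 − 5 − 0 = 1. So H_2 ≅ Z.

H_0 ≅ Z,  H_1 = 0,  H_2 ≅ Z.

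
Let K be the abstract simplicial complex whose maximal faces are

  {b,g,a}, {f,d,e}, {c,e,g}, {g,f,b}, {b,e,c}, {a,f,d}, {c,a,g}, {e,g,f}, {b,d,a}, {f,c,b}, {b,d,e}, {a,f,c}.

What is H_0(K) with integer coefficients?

H_0 = Z.

We work with the vertex ordering a < b < c < d < e < f < g. The simplices of K, each written with vertices in increasing order, are:

  0-simplices (7): a, b, c, d, e, f, g
  1-simplices (18): ab, ac, ad, af, ag, bc, bd, be, bf, bg, ce, cf, cg, de, df, ef, eg, fg
  2-simplices (12): abd, abg, acf, acg, adf, bce, bcf, bde, bfg, ceg, def, efg

giving chain groups C_0 ≅ Z^7, C_1 ≅ Z^18, C_2 ≅ Z^12.

The boundary map ∂_1: C_1 → C_0 maps an edge to its endpoints' difference, ∂[p,q] = q − p. For instance
  ∂bc = c − b.
This gives a 7×18 integer matrix of rank 6; reducing to Smith normal form yields diagonal entries (1,1,1,1,1,1).

Boundary ∂_2: C_2 → C_1 maps a triangle to the signed sum of its edges. For instance
  ∂def = ef − df + de,
  ∂bce = ce − be + bc.
As a 18×12 matrix over Z this has rank 12, with invariant factors (1,1,1,1,1,1,1,1,1,1,1,2).

Computing H_k = (kernel of ∂_k) / (image of ∂_{k+1}):

  H_0: rank C_0 − rank ∂_1 = 7 − 6 = 1, and the invariant factors of ∂_1 are all 1, so H_0 = Z.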